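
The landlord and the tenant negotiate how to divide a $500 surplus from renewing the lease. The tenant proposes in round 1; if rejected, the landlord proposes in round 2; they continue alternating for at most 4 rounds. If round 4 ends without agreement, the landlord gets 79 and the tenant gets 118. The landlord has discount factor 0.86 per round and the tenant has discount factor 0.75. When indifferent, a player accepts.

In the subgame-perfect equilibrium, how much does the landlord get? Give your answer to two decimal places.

319.40

By backward induction:
Round 4 (the landlord proposes): the tenant gets 118 if talks fail, so the landlord offers 118 and keeps 382.
Round 3 (the tenant proposes): the landlord can get 382 next round, worth 0.86 × 382 = 328.52 now; the tenant offers that and keeps 171.48.
Round 2 (the landlord proposes): the tenant can get 171.48 next round, worth 0.75 × 171.48 = 128.61 now, so the landlord offers 128.61, keeping 371.39.
Round 1 (the tenant proposes): the landlord can get 371.39 next round, worth 0.86 × 371.39 = 319.3954 now. The tenant offers 319.3954 and keeps 500 − 319.3954 = 180.6046.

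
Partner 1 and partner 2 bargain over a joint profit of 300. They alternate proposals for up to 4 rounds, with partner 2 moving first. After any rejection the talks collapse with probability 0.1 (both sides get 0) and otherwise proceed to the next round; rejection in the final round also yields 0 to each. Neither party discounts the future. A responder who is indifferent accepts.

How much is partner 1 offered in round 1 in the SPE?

Round 4 (partner 1 proposes): partner 2 will accept anything ≥ 0, so partner 1 offers 0 and keeps 300.
Round 3 (partner 2 proposes): rejecting gives partner 1 an expected 0.9 × 300 = 270. Partner 2 offers 270 and keeps 300 − 270 = 30.
Round 2 (partner 1 proposes): rejecting gives partner 2 an expected 0.9 × 30 = 27, so partner 1 offers 27, keeping 273.
Round 1 (partner 2 proposes): rejecting gives partner 1 an expected 0.9 × 273 = 245.7. Partner 2 offers 245.7 and keeps 300 − 245.7 = 54.3.

245.7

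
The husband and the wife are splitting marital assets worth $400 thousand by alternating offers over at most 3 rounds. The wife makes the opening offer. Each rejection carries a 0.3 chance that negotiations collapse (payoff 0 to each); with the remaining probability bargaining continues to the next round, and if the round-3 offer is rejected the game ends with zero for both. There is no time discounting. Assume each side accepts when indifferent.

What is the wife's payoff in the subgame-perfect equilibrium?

316

By backward induction:
Round 3 (the wife proposes): the husband will accept anything ≥ 0, so the wife offers 0 and keeps 400.
Round 2 (the husband proposes): rejecting gives the wife an expected 0.7 × 400 = 280. The husband offers 280 and keeps 400 − 280 = 120.
Round 1 (the wife proposes): rejecting gives the husband an expected 0.7 × 120 = 84. The wife offers 84 and keeps 400 − 84 = 316.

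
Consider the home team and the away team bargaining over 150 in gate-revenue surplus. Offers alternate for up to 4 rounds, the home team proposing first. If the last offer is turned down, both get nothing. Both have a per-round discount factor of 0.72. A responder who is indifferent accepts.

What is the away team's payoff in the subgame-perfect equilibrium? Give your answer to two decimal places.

86.23

Round 4 (the away team proposes): rejection yields 0 for the home team; the away team offers 0 and keeps 150.
Round 3 (the home team proposes): the away team can get 150 next round, worth 0.72 × 150 = 108 now. The home team offers 108 and keeps 150 − 108 = 42.
Round 2 (the away team proposes): the home team can get 42 next round, worth 0.72 × 42 = 30.24 now. The away team offers 30.24 and keeps 150 − 30.24 = 119.76.
Round 1 (the home team proposes): the away team can get 119.76 next round, worth 0.72 × 119.76 = 86.2272 now. The home team offers 86.2272 and keeps 150 − 86.2272 = 63.7728.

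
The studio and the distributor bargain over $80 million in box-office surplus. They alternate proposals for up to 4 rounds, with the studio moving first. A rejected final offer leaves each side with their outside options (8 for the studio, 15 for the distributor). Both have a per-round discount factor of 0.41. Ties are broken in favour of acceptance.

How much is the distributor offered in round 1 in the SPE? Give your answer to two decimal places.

24.31

Round 4 (the distributor proposes): the studio gets 8 if talks fail, so the distributor offers 8 and keeps 72.
Round 3 (the studio proposes): the distributor can get 72 next round, worth 0.41 × 72 = 29.52 now. The studio offers 29.52 and keeps 80 − 29.52 = 50.48.
Round 2 (the distributor proposes): the studio can get 50.48 next round, worth 0.41 × 50.48 = 20.6968 now; the distributor offers that and keeps 59.3032.
Round 1 (the studio proposes): the distributor can get 59.3032 next round, worth 0.41 × 59.3032 = 24.314312 now, so the studio offers 24.314312, keeping 55.685688.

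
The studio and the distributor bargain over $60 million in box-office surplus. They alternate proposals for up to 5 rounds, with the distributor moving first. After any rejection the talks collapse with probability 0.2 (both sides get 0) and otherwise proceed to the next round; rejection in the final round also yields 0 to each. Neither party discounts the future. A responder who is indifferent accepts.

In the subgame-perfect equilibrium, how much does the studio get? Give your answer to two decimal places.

15.74

Round 5 (the distributor proposes): rejection yields 0 for the studio; the distributor offers 0 and keeps 60.
Round 4 (the studio proposes): rejecting gives the distributor an expected 0.8 × 60 = 48; the studio offers that and keeps 12.
Round 3 (the distributor proposes): rejecting gives the studio an expected 0.8 × 12 = 9.6; the distributor offers that and keeps 50.4.
Round 2 (the studio proposes): rejecting gives the distributor an expected 0.8 × 50.4 = 40.32; the studio offers that and keeps 19.68.
Round 1 (the distributor proposes): rejecting gives the studio an expected 0.8 × 19.68 = 15.744; the distributor offers that and keeps 44.256.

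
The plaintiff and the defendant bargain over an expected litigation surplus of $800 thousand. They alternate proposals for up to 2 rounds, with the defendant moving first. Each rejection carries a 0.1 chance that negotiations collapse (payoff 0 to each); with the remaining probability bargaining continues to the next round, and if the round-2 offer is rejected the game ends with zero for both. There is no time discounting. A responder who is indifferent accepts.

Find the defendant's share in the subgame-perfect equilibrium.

Round 2 (the plaintiff proposes): the defendant will accept anything ≥ 0, so the plaintiff offers 0 and keeps 800.
Round 1 (the defendant proposes): rejecting gives the plaintiff an expected 0.9 × 800 = 720; the defendant offers that and keeps 80.

80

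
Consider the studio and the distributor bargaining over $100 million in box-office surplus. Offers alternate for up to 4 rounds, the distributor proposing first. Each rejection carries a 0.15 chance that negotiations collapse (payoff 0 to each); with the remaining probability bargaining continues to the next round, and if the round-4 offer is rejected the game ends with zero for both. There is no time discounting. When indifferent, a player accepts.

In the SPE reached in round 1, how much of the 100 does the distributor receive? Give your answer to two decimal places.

25.84

By backward induction:
Round 4 (the studio proposes): the distributor will accept anything ≥ 0, so the studio offers 0 and keeps 100.
Round 3 (the distributor proposes): rejecting gives the studio an expected 0.85 × 100 = 85, so the distributor offers 85, keeping 15.
Round 2 (the studio proposes): rejecting gives the distributor an expected 0.85 × 15 = 12.75; the studio offers that and keeps 87.25.
Round 1 (the distributor proposes): rejecting gives the studio an expected 0.85 × 87.25 = 74.1625; the distributor offers that and keeps 25.8375.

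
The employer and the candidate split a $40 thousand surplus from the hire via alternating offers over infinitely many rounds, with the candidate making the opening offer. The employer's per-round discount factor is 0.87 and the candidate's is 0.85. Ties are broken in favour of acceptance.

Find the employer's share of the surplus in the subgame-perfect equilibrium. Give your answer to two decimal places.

20.04

When the candidate proposes, the employer accepts any offer worth at least 0.87 times what the employer would get by proposing next round; and vice versa.
This gives x = 40 − 0.87y and y = 40 − 0.85x, where x and y are each side's share when it proposes.
Hence (1 − 0.87·0.85)x = 40(1 − 0.87), i.e. 0.2605·x = 5.2.
x ≈ 19.9616; the employer's share is 40 − x ≈ 20.0384.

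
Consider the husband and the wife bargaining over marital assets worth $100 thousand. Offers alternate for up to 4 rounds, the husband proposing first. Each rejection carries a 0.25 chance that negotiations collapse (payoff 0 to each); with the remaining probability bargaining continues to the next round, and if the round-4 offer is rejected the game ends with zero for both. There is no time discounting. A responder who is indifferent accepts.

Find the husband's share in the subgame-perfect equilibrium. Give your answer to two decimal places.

39.06

Round 4 (the wife proposes): rejection yields 0 for the husband; the wife offers 0 and keeps 100.
Round 3 (the husband proposes): rejecting gives the wife an expected 0.75 × 100 = 75; the husband offers that and keeps 25.
Round 2 (the wife proposes): rejecting gives the husband an expected 0.75 × 25 = 18.75, so the wife offers 18.75, keeping 81.25.
Round 1 (the husband proposes): rejecting gives the wife an expected 0.75 × 81.25 = 60.9375. The husband offers 60.9375 and keeps 100 − 60.9375 = 39.0625.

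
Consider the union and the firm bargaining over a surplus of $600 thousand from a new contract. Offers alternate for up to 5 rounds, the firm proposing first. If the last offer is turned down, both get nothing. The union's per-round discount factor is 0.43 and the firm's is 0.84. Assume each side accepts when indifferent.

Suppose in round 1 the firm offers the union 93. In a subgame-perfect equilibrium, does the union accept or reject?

Work out the union's continuation value if the offer is rejected.
Round 5 (the firm proposes): rejection yields 0 for the union; the firm offers 0 and keeps 600.
Round 4 (the union proposes): the firm can get 600 next round, worth 0.84 × 600 = 504 now; the union offers that and keeps 96.
Round 3 (the firm proposes): the union can get 96 next round, worth 0.43 × 96 = 41.28 now; the firm offers that and keeps 558.72.
Round 2 (the union proposes): the firm can get 558.72 next round, worth 0.84 × 558.72 = 469.3248 now, so the union offers 469.3248, keeping 130.6752.
So by rejecting in round 1, the union gets 130.6752 next round, worth 0.43 × 130.6752 = 56.190336 now.
Offer 93 ≥ 56.190336, so the union accepts.

Accept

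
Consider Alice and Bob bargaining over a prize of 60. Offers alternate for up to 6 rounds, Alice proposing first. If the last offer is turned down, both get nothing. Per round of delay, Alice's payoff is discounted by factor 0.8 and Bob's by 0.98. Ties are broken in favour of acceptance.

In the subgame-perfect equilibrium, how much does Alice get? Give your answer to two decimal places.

Round 6 (Bob proposes): rejection yields 0 for Alice; Bob offers 0 and keeps 60.
Round 5 (Alice proposes): Bob can get 60 next round, worth 0.98 × 60 = 58.8 now; Alice offers that and keeps 1.2.
Round 4 (Bob proposes): Alice can get 1.2 next round, worth 0.8 × 1.2 = 0.96 now, so Bob offers 0.96, keeping 59.04.
Round 3 (Alice proposes): Bob can get 59.04 next round, worth 0.98 × 59.04 = 57.8592 now, so Alice offers 57.8592, keeping 2.1408.
Round 2 (Bob proposes): Alice can get 2.1408 next round, worth 0.8 × 2.1408 = 1.71264 now, so Bob offers 1.71264, keeping 58.28736.
Round 1 (Alice proposes): Bob can get 58.28736 next round, worth 0.98 × 58.28736 = 57.1216128 now, so Alice offers 57.1216128, keeping 2.8783872.

2.88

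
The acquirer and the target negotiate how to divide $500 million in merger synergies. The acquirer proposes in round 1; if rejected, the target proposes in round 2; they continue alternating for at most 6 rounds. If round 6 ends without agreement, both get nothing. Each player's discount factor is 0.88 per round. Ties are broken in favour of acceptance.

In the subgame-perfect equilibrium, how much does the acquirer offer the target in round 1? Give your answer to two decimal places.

Round 6 (the target proposes): rejection yields 0 for the acquirer; the target offers 0 and keeps 500.
Round 5 (the acquirer proposes): the target can get 500 next round, worth 0.88 × 500 = 440 now, so the acquirer offers 440, keeping 60.
Round 4 (the target proposes): the acquirer can get 60 next round, worth 0.88 × 60 = 52.8 now; the target offers that and keeps 447.2.
Round 3 (the acquirer proposes): the target can get 447.2 next round, worth 0.88 × 447.2 = 393.536 now. The acquirer offers 393.536 and keeps 500 − 393.536 = 106.464.
Round 2 (the target proposes): the acquirer can get 106.464 next round, worth 0.88 × 106.464 = 93.68832 now. The target offers 93.68832 and keeps 500 − 93.68832 = 406.31168.
Round 1 (the acquirer proposes): the target can get 406.31168 next round, worth 0.88 × 406.31168 = 357.5542784 now. The acquirer offers 357.5542784 and keeps 500 − 357.5542784 = 142.4457216.

357.55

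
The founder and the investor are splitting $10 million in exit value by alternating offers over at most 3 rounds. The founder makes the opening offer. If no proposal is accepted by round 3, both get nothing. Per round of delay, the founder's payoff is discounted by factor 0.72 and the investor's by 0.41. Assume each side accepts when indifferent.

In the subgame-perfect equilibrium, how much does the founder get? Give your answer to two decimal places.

8.85

Round 3 (the founder proposes): rejection yields 0 for the investor; the founder offers 0 and keeps 10.
Round 2 (the investor proposes): the founder can get 10 next round, worth 0.72 × 10 = 7.2 now; the investor offers that and keeps 2.8.
Round 1 (the founder proposes): the investor can get 2.8 next round, worth 0.41 × 2.8 = 1.148 now; the founder offers that and keeps 8.852.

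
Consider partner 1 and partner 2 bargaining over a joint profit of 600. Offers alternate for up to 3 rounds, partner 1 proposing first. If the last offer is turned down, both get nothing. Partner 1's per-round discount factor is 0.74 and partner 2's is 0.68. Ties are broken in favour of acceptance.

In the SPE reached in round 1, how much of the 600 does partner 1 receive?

493.92

Round 3 (partner 1 proposes): rejection yields 0 for partner 2; partner 1 offers 0 and keeps 600.
Round 2 (partner 2 proposes): partner 1 can get 600 next round, worth 0.74 × 600 = 444 now. Partner 2 offers 444 and keeps 600 − 444 = 156.
Round 1 (partner 1 proposes): partner 2 can get 156 next round, worth 0.68 × 156 = 106.08 now. Partner 1 offers 106.08 and keeps 600 − 106.08 = 493.92.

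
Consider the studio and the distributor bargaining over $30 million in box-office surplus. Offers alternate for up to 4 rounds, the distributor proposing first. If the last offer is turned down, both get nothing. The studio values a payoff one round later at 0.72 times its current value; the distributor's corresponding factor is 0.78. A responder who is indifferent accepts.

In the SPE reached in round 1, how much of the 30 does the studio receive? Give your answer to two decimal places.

Round 4 (the studio proposes): the distributor will accept anything ≥ 0, so the studio offers 0 and keeps 30.
Round 3 (the distributor proposes): the studio can get 30 next round, worth 0.72 × 30 = 21.6 now, so the distributor offers 21.6, keeping 8.4.
Round 2 (the studio proposes): the distributor can get 8.4 next round, worth 0.78 × 8.4 = 6.552 now; the studio offers that and keeps 23.448.
Round 1 (the distributor proposes): the studio can get 23.448 next round, worth 0.72 × 23.448 = 16.88256 now, so the distributor offers 16.88256, keeping 13.11744.

16.88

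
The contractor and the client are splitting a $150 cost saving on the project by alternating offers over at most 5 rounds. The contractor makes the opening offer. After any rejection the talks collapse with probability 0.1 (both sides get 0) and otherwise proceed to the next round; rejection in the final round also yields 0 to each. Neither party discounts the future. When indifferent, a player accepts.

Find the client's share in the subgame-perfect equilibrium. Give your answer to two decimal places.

24.44

Round 5 (the contractor proposes): the client will accept anything ≥ 0, so the contractor offers 0 and keeps 150.
Round 4 (the client proposes): rejecting gives the contractor an expected 0.9 × 150 = 135. The client offers 135 and keeps 150 − 135 = 15.
Round 3 (the contractor proposes): rejecting gives the client an expected 0.9 × 15 = 13.5, so the contractor offers 13.5, keeping 136.5.
Round 2 (the client proposes): rejecting gives the contractor an expected 0.9 × 136.5 = 122.85. The client offers 122.85 and keeps 150 − 122.85 = 27.15.
Round 1 (the contractor proposes): rejecting gives the client an expected 0.9 × 27.15 = 24.435, so the contractor offers 24.435, keeping 125.565.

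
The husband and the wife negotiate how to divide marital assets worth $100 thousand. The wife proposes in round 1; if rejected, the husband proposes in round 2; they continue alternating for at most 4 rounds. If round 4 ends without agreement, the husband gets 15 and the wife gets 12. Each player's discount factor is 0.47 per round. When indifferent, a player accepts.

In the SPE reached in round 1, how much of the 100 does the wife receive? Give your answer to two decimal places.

By backward induction:
Round 4 (the husband proposes): the wife gets 12 if talks fail, so the husband offers 12 and keeps 88.
Round 3 (the wife proposes): the husband can get 88 next round, worth 0.47 × 88 = 41.36 now; the wife offers that and keeps 58.64.
Round 2 (the husband proposes): the wife can get 58.64 next round, worth 0.47 × 58.64 = 27.5608 now; the husband offers that and keeps 72.4392.
Round 1 (the wife proposes): the husband can get 72.4392 next round, worth 0.47 × 72.4392 = 34.046424 now; the wife offers that and keeps 65.953576.

65.95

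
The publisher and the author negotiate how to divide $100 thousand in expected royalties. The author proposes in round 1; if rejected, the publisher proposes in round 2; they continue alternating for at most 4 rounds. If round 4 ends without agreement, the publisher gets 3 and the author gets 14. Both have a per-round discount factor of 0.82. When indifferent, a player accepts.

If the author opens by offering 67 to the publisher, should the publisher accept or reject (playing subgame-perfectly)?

Accept

Work out the publisher's continuation value if the offer is rejected.
Round 4 (the publisher proposes): the author gets 14 if talks fail, so the publisher offers 14 and keeps 86.
Round 3 (the author proposes): the publisher can get 86 next round, worth 0.82 × 86 = 70.52 now; the author offers that and keeps 29.48.
Round 2 (the publisher proposes): the author can get 29.48 next round, worth 0.82 × 29.48 = 24.1736 now, so the publisher offers 24.1736, keeping 75.8264.
So by rejecting in round 1, the publisher gets 75.8264 next round, worth 0.82 × 75.8264 = 62.177648 now.
Offer 67 ≥ 62.177648, so the publisher accepts.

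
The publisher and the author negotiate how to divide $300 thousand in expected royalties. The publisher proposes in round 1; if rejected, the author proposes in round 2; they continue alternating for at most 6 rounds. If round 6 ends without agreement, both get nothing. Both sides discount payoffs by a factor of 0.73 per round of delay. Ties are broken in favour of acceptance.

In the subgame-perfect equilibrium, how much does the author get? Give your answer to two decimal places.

152.83

Round 6 (the author proposes): rejection yields 0 for the publisher; the author offers 0 and keeps 300.
Round 5 (the publisher proposes): the author can get 300 next round, worth 0.73 × 300 = 219 now; the publisher offers that and keeps 81.
Round 4 (the author proposes): the publisher can get 81 next round, worth 0.73 × 81 = 59.13 now; the author offers that and keeps 240.87.
Round 3 (the publisher proposes): the author can get 240.87 next round, worth 0.73 × 240.87 = 175.8351 now; the publisher offers that and keeps 124.1649.
Round 2 (the author proposes): the publisher can get 124.1649 next round, worth 0.73 × 124.1649 = 90.640377 now, so the author offers 90.640377, keeping 209.359623.
Round 1 (the publisher proposes): the author can get 209.359623 next round, worth 0.73 × 209.359623 = 152.83252479 now; the publisher offers that and keeps 147.16747521.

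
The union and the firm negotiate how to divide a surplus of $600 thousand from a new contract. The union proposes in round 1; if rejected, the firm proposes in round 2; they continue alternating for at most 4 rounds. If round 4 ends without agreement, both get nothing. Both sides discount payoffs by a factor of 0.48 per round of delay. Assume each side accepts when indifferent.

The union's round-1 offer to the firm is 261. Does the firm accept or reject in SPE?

Accept

Round 4 (the firm proposes): the union will accept anything ≥ 0, so the firm offers 0 and keeps 600.
Round 3 (the union proposes): the firm can get 600 next round, worth 0.48 × 600 = 288 now, so the union offers 288, keeping 312.
Round 2 (the firm proposes): the union can get 312 next round, worth 0.48 × 312 = 149.76 now; the firm offers that and keeps 450.24.
So by rejecting in round 1, the firm gets 450.24 next round, worth 0.48 × 450.24 = 216.1152 now.
Offer 261 ≥ 216.1152, so the firm accepts.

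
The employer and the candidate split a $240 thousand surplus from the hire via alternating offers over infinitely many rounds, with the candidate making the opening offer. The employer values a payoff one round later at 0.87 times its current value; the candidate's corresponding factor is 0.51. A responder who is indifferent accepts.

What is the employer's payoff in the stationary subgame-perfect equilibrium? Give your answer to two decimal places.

In a stationary SPE each proposer offers the other exactly their discounted continuation value.
If the candidate keeps x when proposing and the employer keeps y when proposing, then x = 240 − 0.87y and y = 240 − 0.51x.
Solving: x = 240(1 − 0.87) / (1 − 0.51·0.87) = 31.2 / 0.5563 ≈ 56.0848.
The employer gets 240 − 56.0848 ≈ 183.9152.

183.92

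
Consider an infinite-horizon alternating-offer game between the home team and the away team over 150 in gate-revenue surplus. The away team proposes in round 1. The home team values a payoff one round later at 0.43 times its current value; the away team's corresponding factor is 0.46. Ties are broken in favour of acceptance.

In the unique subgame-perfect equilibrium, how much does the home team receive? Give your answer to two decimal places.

43.42

When the away team proposes, the home team accepts any offer worth at least 0.43 times what the home team would get by proposing next round; and vice versa.
This gives x = 150 − 0.43y and y = 150 − 0.46x, where x and y are each side's share when it proposes.
Hence (1 − 0.43·0.46)x = 150(1 − 0.43), i.e. 0.8022·x = 85.5.
x ≈ 106.5819; the home team's share is 150 − x ≈ 43.4181.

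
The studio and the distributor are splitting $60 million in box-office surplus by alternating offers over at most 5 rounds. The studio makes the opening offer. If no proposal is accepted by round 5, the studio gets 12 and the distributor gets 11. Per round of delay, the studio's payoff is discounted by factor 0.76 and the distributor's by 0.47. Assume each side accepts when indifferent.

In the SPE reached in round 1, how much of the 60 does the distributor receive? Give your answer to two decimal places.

10.59

By backward induction:
Round 5 (the studio proposes): the distributor gets 11 if talks fail, so the studio offers 11 and keeps 49.
Round 4 (the distributor proposes): the studio can get 49 next round, worth 0.76 × 49 = 37.24 now; the distributor offers that and keeps 22.76.
Round 3 (the studio proposes): the distributor can get 22.76 next round, worth 0.47 × 22.76 = 10.6972 now. The studio offers 10.6972 and keeps 60 − 10.6972 = 49.3028.
Round 2 (the distributor proposes): the studio can get 49.3028 next round, worth 0.76 × 49.3028 = 37.470128 now, so the distributor offers 37.470128, keeping 22.529872.
Round 1 (the studio proposes): the distributor can get 22.529872 next round, worth 0.47 × 22.529872 = 10.58903984 now. The studio offers 10.58903984 and keeps 60 − 10.58903984 = 49.41096016.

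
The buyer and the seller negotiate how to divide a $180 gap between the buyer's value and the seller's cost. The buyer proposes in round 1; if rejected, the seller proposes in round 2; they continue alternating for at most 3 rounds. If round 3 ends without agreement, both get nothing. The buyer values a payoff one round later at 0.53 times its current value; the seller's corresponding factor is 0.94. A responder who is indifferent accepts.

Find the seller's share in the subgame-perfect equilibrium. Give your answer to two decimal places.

79.52

Round 3 (the buyer proposes): rejection yields 0 for the seller; the buyer offers 0 and keeps 180.
Round 2 (the seller proposes): the buyer can get 180 next round, worth 0.53 × 180 = 95.4 now. The seller offers 95.4 and keeps 180 − 95.4 = 84.6.
Round 1 (the buyer proposes): the seller can get 84.6 next round, worth 0.94 × 84.6 = 79.524 now. The buyer offers 79.524 and keeps 180 − 79.524 = 100.476.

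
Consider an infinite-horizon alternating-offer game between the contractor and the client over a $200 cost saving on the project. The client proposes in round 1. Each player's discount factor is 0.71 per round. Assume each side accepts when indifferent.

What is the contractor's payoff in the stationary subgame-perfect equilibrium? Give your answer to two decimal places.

83.04

When the client proposes, the contractor accepts any offer worth at least 0.71 times what the contractor would get by proposing next round; and vice versa.
This gives x = 200 − 0.71y and y = 200 − 0.71x, where x and y are each side's share when it proposes.
Hence (1 − 0.71·0.71)x = 200(1 − 0.71), i.e. 0.4959·x = 58.
x ≈ 116.9591; the contractor's share is 200 − x ≈ 83.0409.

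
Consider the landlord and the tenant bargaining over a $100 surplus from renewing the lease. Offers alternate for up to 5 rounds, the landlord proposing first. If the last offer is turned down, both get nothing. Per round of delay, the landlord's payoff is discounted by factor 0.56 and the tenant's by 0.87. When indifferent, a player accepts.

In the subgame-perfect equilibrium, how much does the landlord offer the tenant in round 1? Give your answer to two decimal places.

56.93

Work backward from the last round.
Round 5 (the landlord proposes): rejection yields 0 for the tenant; the landlord offers 0 and keeps 100.
Round 4 (the tenant proposes): the landlord can get 100 next round, worth 0.56 × 100 = 56 now, so the tenant offers 56, keeping 44.
Round 3 (the landlord proposes): the tenant can get 44 next round, worth 0.87 × 44 = 38.28 now; the landlord offers that and keeps 61.72.
Round 2 (the tenant proposes): the landlord can get 61.72 next round, worth 0.56 × 61.72 = 34.5632 now. The tenant offers 34.5632 and keeps 100 − 34.5632 = 65.4368.
Round 1 (the landlord proposes): the tenant can get 65.4368 next round, worth 0.87 × 65.4368 = 56.930016 now; the landlord offers that and keeps 43.069984.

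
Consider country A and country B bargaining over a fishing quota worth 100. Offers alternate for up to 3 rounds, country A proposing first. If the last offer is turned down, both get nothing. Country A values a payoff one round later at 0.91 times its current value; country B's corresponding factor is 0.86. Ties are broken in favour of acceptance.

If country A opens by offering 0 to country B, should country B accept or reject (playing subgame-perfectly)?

Round 3 (country A proposes): country B will accept anything ≥ 0, so country A offers 0 and keeps 100.
Round 2 (country B proposes): country A can get 100 next round, worth 0.91 × 100 = 91 now. Country B offers 91 and keeps 100 − 91 = 9.
So by rejecting in round 1, country B gets 9 next round, worth 0.86 × 9 = 7.74 now.
Offer 0 < 7.74, so country B rejects.

Reject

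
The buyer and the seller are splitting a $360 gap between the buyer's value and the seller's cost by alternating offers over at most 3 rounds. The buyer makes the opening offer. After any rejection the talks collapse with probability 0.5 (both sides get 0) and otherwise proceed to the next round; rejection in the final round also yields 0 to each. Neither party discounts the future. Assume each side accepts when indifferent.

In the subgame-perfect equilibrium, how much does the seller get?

Round 3 (the buyer proposes): the seller will accept anything ≥ 0, so the buyer offers 0 and keeps 360.
Round 2 (the seller proposes): rejecting gives the buyer an expected 0.5 × 360 = 180. The seller offers 180 and keeps 360 − 180 = 180.
Round 1 (the buyer proposes): rejecting gives the seller an expected 0.5 × 180 = 90; the buyer offers that and keeps 270.

90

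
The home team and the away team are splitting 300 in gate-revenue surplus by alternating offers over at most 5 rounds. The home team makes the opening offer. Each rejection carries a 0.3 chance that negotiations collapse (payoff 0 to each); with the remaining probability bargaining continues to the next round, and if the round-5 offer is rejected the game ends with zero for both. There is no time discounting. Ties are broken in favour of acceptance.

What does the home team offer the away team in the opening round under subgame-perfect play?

93.87

Round 5 (the home team proposes): rejection yields 0 for the away team; the home team offers 0 and keeps 300.
Round 4 (the away team proposes): rejecting gives the home team an expected 0.7 × 300 = 210, so the away team offers 210, keeping 90.
Round 3 (the home team proposes): rejecting gives the away team an expected 0.7 × 90 = 63; the home team offers that and keeps 237.
Round 2 (the away team proposes): rejecting gives the home team an expected 0.7 × 237 = 165.9, so the away team offers 165.9, keeping 134.1.
Round 1 (the home team proposes): rejecting gives the away team an expected 0.7 × 134.1 = 93.87, so the home team offers 93.87, keeping 206.13.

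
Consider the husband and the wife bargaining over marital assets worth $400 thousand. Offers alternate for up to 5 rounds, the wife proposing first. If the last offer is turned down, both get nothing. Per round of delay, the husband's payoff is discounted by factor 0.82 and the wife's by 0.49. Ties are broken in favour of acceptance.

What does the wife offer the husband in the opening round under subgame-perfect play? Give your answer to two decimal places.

Round 5 (the wife proposes): rejection yields 0 for the husband; the wife offers 0 and keeps 400.
Round 4 (the husband proposes): the wife can get 400 next round, worth 0.49 × 400 = 196 now. The husband offers 196 and keeps 400 − 196 = 204.
Round 3 (the wife proposes): the husband can get 204 next round, worth 0.82 × 204 = 167.28 now, so the wife offers 167.28, keeping 232.72.
Round 2 (the husband proposes): the wife can get 232.72 next round, worth 0.49 × 232.72 = 114.0328 now. The husband offers 114.0328 and keeps 400 − 114.0328 = 285.9672.
Round 1 (the wife proposes): the husband can get 285.9672 next round, worth 0.82 × 285.9672 = 234.493104 now, so the wife offers 234.493104, keeping 165.506896.

234.49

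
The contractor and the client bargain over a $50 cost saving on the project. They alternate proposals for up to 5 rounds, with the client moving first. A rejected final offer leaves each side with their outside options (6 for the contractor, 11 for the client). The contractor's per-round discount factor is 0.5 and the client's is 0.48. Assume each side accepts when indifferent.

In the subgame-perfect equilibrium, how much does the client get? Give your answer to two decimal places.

33.53

Round 5 (the client proposes): the contractor gets 6 if talks fail, so the client offers 6 and keeps 44.
Round 4 (the contractor proposes): the client can get 44 next round, worth 0.48 × 44 = 21.12 now, so the contractor offers 21.12, keeping 28.88.
Round 3 (the client proposes): the contractor can get 28.88 next round, worth 0.5 × 28.88 = 14.44 now, so the client offers 14.44, keeping 35.56.
Round 2 (the contractor proposes): the client can get 35.56 next round, worth 0.48 × 35.56 = 17.0688 now. The contractor offers 17.0688 and keeps 50 − 17.0688 = 32.9312.
Round 1 (the client proposes): the contractor can get 32.9312 next round, worth 0.5 × 32.9312 = 16.4656 now, so the client offers 16.4656, keeping 33.5344.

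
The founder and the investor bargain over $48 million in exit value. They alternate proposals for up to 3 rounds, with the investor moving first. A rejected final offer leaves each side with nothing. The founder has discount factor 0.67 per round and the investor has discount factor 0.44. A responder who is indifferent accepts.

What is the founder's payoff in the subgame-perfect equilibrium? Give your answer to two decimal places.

Round 3 (the investor proposes): the founder will accept anything ≥ 0, so the investor offers 0 and keeps 48.
Round 2 (the founder proposes): the investor can get 48 next round, worth 0.44 × 48 = 21.12 now; the founder offers that and keeps 26.88.
Round 1 (the investor proposes): the founder can get 26.88 next round, worth 0.67 × 26.88 = 18.0096 now, so the investor offers 18.0096, keeping 29.9904.

18.01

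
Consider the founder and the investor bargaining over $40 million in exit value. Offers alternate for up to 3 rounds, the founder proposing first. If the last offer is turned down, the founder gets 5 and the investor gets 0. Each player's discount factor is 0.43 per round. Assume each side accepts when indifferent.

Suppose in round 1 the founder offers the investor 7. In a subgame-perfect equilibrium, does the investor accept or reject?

Work out the investor's continuation value if the offer is rejected.
Round 3 (the founder proposes): rejection yields 0 for the investor; the founder offers 0 and keeps 40.
Round 2 (the investor proposes): the founder can get 40 next round, worth 0.43 × 40 = 17.2 now; the investor offers that and keeps 22.8.
So by rejecting in round 1, the investor gets 22.8 next round, worth 0.43 × 22.8 = 9.804 now.
Offer 7 < 9.804, so the investor rejects.

Reject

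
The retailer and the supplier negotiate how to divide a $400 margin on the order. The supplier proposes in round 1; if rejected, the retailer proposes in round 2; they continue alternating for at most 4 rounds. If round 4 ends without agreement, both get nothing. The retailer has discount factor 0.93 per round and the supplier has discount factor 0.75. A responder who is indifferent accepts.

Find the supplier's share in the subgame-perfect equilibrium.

Round 4 (the retailer proposes): rejection yields 0 for the supplier; the retailer offers 0 and keeps 400.
Round 3 (the supplier proposes): the retailer can get 400 next round, worth 0.93 × 400 = 372 now. The supplier offers 372 and keeps 400 − 372 = 28.
Round 2 (the retailer proposes): the supplier can get 28 next round, worth 0.75 × 28 = 21 now; the retailer offers that and keeps 379.
Round 1 (the supplier proposes): the retailer can get 379 next round, worth 0.93 × 379 = 352.47 now; the supplier offers that and keeps 47.53.

47.53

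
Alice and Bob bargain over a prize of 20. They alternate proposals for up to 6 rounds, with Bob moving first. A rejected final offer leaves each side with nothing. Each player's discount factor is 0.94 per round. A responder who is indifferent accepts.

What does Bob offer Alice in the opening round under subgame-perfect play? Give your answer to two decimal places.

By backward induction:
Round 6 (Alice proposes): rejection yields 0 for Bob; Alice offers 0 and keeps 20.
Round 5 (Bob proposes): Alice can get 20 next round, worth 0.94 × 20 = 18.8 now. Bob offers 18.8 and keeps 20 − 18.8 = 1.2.
Round 4 (Alice proposes): Bob can get 1.2 next round, worth 0.94 × 1.2 = 1.128 now, so Alice offers 1.128, keeping 18.872.
Round 3 (Bob proposes): Alice can get 18.872 next round, worth 0.94 × 18.872 = 17.73968 now. Bob offers 17.73968 and keeps 20 − 17.73968 = 2.26032.
Round 2 (Alice proposes): Bob can get 2.26032 next round, worth 0.94 × 2.26032 = 2.1247008 now. Alice offers 2.1247008 and keeps 20 − 2.1247008 = 17.8752992.
Round 1 (Bob proposes): Alice can get 17.8752992 next round, worth 0.94 × 17.8752992 = 16.802781248 now, so Bob offers 16.802781248, keeping 3.197218752.

16.80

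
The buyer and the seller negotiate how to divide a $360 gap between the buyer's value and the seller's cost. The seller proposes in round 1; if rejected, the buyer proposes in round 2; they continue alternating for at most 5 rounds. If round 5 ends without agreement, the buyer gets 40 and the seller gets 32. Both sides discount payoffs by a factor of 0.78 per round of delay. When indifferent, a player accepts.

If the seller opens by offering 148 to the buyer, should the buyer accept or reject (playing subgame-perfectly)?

Work out the buyer's continuation value if the offer is rejected.
Round 5 (the seller proposes): the buyer gets 40 if talks fail, so the seller offers 40 and keeps 320.
Round 4 (the buyer proposes): the seller can get 320 next round, worth 0.78 × 320 = 249.6 now, so the buyer offers 249.6, keeping 110.4.
Round 3 (the seller proposes): the buyer can get 110.4 next round, worth 0.78 × 110.4 = 86.112 now. The seller offers 86.112 and keeps 360 − 86.112 = 273.888.
Round 2 (the buyer proposes): the seller can get 273.888 next round, worth 0.78 × 273.888 = 213.63264 now. The buyer offers 213.63264 and keeps 360 − 213.63264 = 146.36736.
So by rejecting in round 1, the buyer gets 146.36736 next round, worth 0.78 × 146.36736 = 114.1665408 now.
Offer 148 ≥ 114.1665408, so the buyer accepts.

Accept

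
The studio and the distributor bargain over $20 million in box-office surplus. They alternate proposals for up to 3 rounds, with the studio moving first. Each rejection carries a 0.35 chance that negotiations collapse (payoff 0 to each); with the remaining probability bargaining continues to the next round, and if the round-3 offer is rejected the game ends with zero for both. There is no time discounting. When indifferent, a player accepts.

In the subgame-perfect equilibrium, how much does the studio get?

15.45

By backward induction:
Round 3 (the studio proposes): the distributor will accept anything ≥ 0, so the studio offers 0 and keeps 20.
Round 2 (the distributor proposes): rejecting gives the studio an expected 0.65 × 20 = 13, so the distributor offers 13, keeping 7.
Round 1 (the studio proposes): rejecting gives the distributor an expected 0.65 × 7 = 4.55, so the studio offers 4.55, keeping 15.45.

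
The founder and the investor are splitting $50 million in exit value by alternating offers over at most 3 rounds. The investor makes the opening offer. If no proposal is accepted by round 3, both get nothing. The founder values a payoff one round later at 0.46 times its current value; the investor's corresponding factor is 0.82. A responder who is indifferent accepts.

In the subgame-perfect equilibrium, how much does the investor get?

Solve by backward induction from round 3.
Round 3 (the investor proposes): the founder will accept anything ≥ 0, so the investor offers 0 and keeps 50.
Round 2 (the founder proposes): the investor can get 50 next round, worth 0.82 × 50 = 41 now; the founder offers that and keeps 9.
Round 1 (the investor proposes): the founder can get 9 next round, worth 0.46 × 9 = 4.14 now; the investor offers that and keeps 45.86.

45.86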